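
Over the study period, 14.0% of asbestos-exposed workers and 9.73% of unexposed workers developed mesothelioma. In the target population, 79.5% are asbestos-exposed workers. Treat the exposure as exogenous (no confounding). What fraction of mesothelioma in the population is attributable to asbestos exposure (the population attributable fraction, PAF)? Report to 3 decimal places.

p₁ = 0.14, p₀ = 0.0973.
Overall risk P(Y=1) = π·p₁ + (1−π)·p₀ = 0.795×0.14 + 0.205×0.0973 = 0.13125.
Under exogeneity, PAF = [P(Y=1) − p₀] / P(Y=1).
PAF = (0.13125 − 0.0973) / 0.13125 ≈ 0.2586

PAF ≈ 0.259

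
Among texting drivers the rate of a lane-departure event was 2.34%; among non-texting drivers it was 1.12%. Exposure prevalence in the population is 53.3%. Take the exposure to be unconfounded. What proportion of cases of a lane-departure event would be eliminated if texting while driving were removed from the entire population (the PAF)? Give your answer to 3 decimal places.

PAF ≈ 0.367

p₁ = 0.0234, p₀ = 0.0112.
Overall risk P(Y=1) = π·p₁ + (1−π)·p₀ = 0.533×0.0234 + 0.467×0.0112 = 0.017703.
Under exogeneity, PAF = [P(Y=1) − p₀] / P(Y=1).
PAF = (0.017703 − 0.0112) / 0.017703 ≈ 0.3673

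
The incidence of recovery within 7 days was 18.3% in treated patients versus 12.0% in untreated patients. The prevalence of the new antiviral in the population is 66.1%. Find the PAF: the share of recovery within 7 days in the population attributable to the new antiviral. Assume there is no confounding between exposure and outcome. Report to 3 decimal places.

PAF ≈ 0.258

p₁ = 0.183, p₀ = 0.12.
Overall risk P(Y=1) = π·p₁ + (1−π)·p₀ = 0.661×0.183 + 0.339×0.12 = 0.16164.
Under exogeneity, PAF = [P(Y=1) − p₀] / P(Y=1).
PAF = (0.16164 − 0.12) / 0.16164 ≈ 0.2576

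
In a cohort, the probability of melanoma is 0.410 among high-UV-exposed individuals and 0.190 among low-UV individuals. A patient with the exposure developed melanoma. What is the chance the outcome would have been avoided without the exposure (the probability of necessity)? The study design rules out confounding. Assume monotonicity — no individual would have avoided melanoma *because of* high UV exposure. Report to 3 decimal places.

Let p₁ = 0.41, p₀ = 0.19.
Under exogeneity and monotonicity, PN = (p₁ − p₀) / p₁.
PN = (0.41 − 0.19) / 0.41 = 0.22 / 0.41 ≈ 0.5366

PN ≈ 0.537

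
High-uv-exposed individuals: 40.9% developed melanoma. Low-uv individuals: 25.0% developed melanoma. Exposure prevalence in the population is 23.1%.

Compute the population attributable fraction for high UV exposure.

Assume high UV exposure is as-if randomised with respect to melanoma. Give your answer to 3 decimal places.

PAF ≈ 0.128

p₁ = 0.409, p₀ = 0.25.
Overall risk P(Y=1) = π·p₁ + (1−π)·p₀ = 0.231×0.409 + 0.769×0.25 = 0.28673.
Under exogeneity, PAF = [P(Y=1) − p₀] / P(Y=1).
PAF = (0.28673 − 0.25) / 0.28673 ≈ 0.1281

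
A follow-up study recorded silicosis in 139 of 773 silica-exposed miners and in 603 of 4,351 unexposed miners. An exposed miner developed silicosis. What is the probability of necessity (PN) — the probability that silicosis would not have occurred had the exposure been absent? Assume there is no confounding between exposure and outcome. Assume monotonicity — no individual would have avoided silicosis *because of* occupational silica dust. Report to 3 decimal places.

p₁ = P(outcome | exposed) = 139/773 = 0.17982
p₀ = P(outcome | unexposed) = 603/4351 = 0.13859
Under exogeneity and monotonicity, PN = (p₁ − p₀) / p₁.
PN = (0.17982 − 0.13859) / 0.17982 = 0.04123 / 0.17982 ≈ 0.2293

PN ≈ 0.229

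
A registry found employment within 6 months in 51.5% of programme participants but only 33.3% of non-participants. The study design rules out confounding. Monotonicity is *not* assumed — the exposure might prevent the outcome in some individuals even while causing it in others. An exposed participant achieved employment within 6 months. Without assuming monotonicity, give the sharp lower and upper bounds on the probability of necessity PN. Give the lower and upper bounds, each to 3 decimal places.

0.353 ≤ PN ≤ 1.000

p₁ = 0.515, p₀ = 0.333.
Under exogeneity alone the bounds on PN are max{0,(p₁−p₀)/p₁} ≤ PN ≤ min{1,(1−p₀)/p₁}.
  lower = (p₁ − p₀)/p₁ = 0.182 / 0.515 ≈ 0.3534
  upper = min{1, (1 − p₀)/p₁} = 0.667 / 0.515 ≈ 1.2951 → capped at 1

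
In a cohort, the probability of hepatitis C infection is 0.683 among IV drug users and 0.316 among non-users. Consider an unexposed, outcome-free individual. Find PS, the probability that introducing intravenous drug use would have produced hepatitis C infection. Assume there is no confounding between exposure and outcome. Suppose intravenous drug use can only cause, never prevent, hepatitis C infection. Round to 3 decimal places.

Let p₁ = 0.683, p₀ = 0.316.
Under exogeneity and monotonicity, PS = (p₁ − p₀) / (1 − p₀).
PS = (0.683 − 0.316) / (1 − 0.316) = 0.367 / 0.684 ≈ 0.5365

PS ≈ 0.537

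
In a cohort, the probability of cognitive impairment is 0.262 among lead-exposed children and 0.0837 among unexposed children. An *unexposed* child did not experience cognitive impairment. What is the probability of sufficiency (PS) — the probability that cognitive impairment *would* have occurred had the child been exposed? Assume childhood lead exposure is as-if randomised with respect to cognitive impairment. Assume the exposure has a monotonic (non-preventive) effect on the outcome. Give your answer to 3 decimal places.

PS ≈ 0.195

Let p₁ = 0.262, p₀ = 0.0837.
Under exogeneity and monotonicity, PS = (p₁ − p₀) / (1 − p₀).
PS = (0.262 − 0.0837) / (1 − 0.0837) = 0.1783 / 0.9163 ≈ 0.1946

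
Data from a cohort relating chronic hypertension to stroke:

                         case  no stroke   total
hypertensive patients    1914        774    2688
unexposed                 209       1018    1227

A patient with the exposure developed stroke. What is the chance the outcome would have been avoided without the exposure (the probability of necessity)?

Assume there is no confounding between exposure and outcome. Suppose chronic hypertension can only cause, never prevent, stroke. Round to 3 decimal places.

PN ≈ 0.761

p₁ = P(outcome | exposed) = 1914/2688 = 0.71205
p₀ = P(outcome | unexposed) = 209/1227 = 0.17033
Under exogeneity and monotonicity, PN = (p₁ − p₀)/p₁.
PN = (0.71205 − 0.17033) / 0.71205 ≈ 0.7608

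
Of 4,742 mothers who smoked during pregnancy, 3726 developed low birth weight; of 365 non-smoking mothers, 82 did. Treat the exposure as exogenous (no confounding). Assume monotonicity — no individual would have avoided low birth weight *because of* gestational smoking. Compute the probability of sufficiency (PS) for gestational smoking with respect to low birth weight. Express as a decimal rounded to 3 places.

p₁ = P(outcome | exposed) = 3726/4742 = 0.78574
p₀ = P(outcome | unexposed) = 82/365 = 0.22466
Under exogeneity and monotonicity, PS = (p₁ − p₀) / (1 − p₀).
PS = (0.78574 − 0.22466) / (1 − 0.22466) = 0.56109 / 0.77534 ≈ 0.7237

PS ≈ 0.724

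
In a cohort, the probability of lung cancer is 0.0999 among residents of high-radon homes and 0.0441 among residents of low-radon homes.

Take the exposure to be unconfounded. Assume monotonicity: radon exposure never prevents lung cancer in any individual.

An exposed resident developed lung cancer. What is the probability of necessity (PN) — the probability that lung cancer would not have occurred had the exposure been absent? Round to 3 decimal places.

PN ≈ 0.559

Let p₁ = 0.0999, p₀ = 0.0441.
Under exogeneity and monotonicity, PN = (p₁ − p₀) / p₁.
PN = (0.0999 − 0.0441) / 0.0999 = 0.0558 / 0.0999 ≈ 0.5586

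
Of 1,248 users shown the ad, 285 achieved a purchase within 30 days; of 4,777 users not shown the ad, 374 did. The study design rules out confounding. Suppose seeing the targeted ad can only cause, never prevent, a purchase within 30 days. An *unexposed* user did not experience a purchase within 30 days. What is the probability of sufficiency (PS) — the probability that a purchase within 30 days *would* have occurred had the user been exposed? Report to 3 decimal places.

p₁ = P(outcome | exposed) = 285/1248 = 0.22837
p₀ = P(outcome | unexposed) = 374/4777 = 0.078292
Under exogeneity and monotonicity, PS = (p₁ − p₀) / (1 − p₀).
PS = (0.22837 − 0.078292) / (1 − 0.078292) = 0.15007 / 0.92171 ≈ 0.1628

PS ≈ 0.163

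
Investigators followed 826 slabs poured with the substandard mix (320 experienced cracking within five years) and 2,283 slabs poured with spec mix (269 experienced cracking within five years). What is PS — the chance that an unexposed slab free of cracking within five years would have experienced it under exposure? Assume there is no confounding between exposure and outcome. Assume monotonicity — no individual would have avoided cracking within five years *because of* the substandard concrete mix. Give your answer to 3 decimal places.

PS ≈ 0.306

p₁ = P(outcome | exposed) = 320/826 = 0.38741
p₀ = P(outcome | unexposed) = 269/2283 = 0.11783
Under exogeneity and monotonicity, PS = (p₁ − p₀) / (1 − p₀).
PS = (0.38741 − 0.11783) / (1 − 0.11783) = 0.26958 / 0.88217 ≈ 0.3056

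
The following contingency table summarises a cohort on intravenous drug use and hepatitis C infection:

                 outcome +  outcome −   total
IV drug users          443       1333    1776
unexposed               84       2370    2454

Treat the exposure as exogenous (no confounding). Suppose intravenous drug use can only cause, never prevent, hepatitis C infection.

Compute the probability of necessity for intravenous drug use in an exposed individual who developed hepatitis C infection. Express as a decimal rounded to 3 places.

p₁ = P(outcome | exposed) = 443/1776 = 0.24944
p₀ = P(outcome | unexposed) = 84/2454 = 0.03423
Under exogeneity and monotonicity, PN = (p₁ − p₀)/p₁.
PN = (0.24944 − 0.03423) / 0.24944 ≈ 0.8628

PN ≈ 0.863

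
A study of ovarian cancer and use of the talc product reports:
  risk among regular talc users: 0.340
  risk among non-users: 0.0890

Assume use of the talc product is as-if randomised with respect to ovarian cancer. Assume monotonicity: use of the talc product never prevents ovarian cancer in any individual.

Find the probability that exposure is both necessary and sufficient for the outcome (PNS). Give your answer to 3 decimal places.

PNS ≈ 0.251

Let p₁ = 0.34, p₀ = 0.089.
Under exogeneity and monotonicity, PNS = p₁ − p₀.
PNS = 0.34 − 0.089 = 0.251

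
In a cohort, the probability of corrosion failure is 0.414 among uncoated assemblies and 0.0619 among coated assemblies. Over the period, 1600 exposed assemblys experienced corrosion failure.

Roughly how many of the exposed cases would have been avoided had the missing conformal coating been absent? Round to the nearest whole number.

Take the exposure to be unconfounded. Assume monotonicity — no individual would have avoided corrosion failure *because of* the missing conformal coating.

Let p₁ = 0.414, p₀ = 0.0619.
PN = (p₁ − p₀)/p₁ = (0.414 − 0.0619) / 0.414 ≈ 0.85048.
Attributable cases ≈ PN × (exposed cases) = 0.85048 × 1600 ≈ 1360.77.

about 1361 cases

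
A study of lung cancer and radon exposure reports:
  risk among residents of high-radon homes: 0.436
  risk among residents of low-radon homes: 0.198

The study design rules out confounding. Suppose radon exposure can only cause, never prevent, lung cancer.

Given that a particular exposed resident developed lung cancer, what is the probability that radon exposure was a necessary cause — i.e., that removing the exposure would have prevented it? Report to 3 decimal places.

Let p₁ = 0.436, p₀ = 0.198.
Under exogeneity and monotonicity, PN = (p₁ − p₀) / p₁.
PN = (0.436 − 0.198) / 0.436 = 0.238 / 0.436 ≈ 0.5459

PN ≈ 0.546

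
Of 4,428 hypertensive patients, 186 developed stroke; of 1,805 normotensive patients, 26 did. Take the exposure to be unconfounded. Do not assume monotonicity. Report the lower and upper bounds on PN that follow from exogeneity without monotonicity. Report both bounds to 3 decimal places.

0.657 ≤ PN ≤ 1.000

p₁ = P(outcome | exposed) = 186/4428 = 0.042005
p₀ = P(outcome | unexposed) = 26/1805 = 0.014404
Under exogeneity alone the bounds on PN are max{0,(p₁−p₀)/p₁} ≤ PN ≤ min{1,(1−p₀)/p₁}.
  lower = (p₁ − p₀)/p₁ = 0.027601 / 0.042005 ≈ 0.6571
  upper = min{1, (1 − p₀)/p₁} = 0.9856 / 0.042005 ≈ 23.4635 → capped at 1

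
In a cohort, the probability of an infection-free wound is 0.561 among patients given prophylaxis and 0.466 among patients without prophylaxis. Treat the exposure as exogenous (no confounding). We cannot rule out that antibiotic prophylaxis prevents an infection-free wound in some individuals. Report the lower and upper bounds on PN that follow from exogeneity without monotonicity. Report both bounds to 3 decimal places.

Let p₁ = 0.561, p₀ = 0.466.
Under exogeneity alone the bounds on PN are max{0,(p₁−p₀)/p₁} ≤ PN ≤ min{1,(1−p₀)/p₁}.
  lower = (p₁ − p₀)/p₁ = 0.095 / 0.561 ≈ 0.1693
  upper = min{1, (1 − p₀)/p₁} = 0.534 / 0.561 ≈ 0.9519

0.169 ≤ PN ≤ 0.952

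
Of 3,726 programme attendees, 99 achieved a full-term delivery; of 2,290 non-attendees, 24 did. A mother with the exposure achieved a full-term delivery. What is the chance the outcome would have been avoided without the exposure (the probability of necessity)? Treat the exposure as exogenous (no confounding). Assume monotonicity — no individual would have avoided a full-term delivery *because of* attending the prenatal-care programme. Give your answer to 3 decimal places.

p₁ = P(outcome | exposed) = 99/3726 = 0.02657
p₀ = P(outcome | unexposed) = 24/2290 = 0.01048
Under exogeneity and monotonicity, PN = (p₁ − p₀) / p₁.
PN = (0.02657 − 0.01048) / 0.02657 = 0.01609 / 0.02657 ≈ 0.6056

PN ≈ 0.606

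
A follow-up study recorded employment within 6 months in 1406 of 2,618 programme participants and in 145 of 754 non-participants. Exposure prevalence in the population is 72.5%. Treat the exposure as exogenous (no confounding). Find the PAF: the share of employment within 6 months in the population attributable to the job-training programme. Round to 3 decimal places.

PAF ≈ 0.565

p₁ = P(outcome | exposed) = 1406/2618 = 0.53705
p₀ = P(outcome | unexposed) = 145/754 = 0.19231
Overall risk P(Y=1) = π·p₁ + (1−π)·p₀ = 0.725×0.53705 + 0.275×0.19231 = 0.44225.
Under exogeneity, PAF = [P(Y=1) − p₀] / P(Y=1).
PAF = (0.44225 − 0.19231) / 0.44225 ≈ 0.5652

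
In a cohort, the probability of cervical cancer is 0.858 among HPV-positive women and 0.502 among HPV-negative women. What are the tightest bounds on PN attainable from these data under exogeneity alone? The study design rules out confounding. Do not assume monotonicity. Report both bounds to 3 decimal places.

0.415 ≤ PN ≤ 0.580

Let p₁ = 0.858, p₀ = 0.502.
Under exogeneity alone the bounds on PN are max{0,(p₁−p₀)/p₁} ≤ PN ≤ min{1,(1−p₀)/p₁}.
  lower = (p₁ − p₀)/p₁ = 0.356 / 0.858 ≈ 0.4149
  upper = min{1, (1 − p₀)/p₁} = 0.498 / 0.858 ≈ 0.5804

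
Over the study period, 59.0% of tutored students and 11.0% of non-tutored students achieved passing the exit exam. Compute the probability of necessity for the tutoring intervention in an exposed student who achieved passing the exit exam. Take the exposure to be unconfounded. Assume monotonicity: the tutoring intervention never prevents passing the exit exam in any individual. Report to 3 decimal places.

PN ≈ 0.814

p₁ = 0.59, p₀ = 0.11.
Under exogeneity and monotonicity, PN = (p₁ − p₀) / p₁.
PN = (0.59 − 0.11) / 0.59 = 0.48 / 0.59 ≈ 0.8136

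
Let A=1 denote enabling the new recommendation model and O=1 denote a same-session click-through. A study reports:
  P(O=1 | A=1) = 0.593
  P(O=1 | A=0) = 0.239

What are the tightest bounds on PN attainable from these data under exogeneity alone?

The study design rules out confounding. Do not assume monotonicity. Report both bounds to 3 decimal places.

0.597 ≤ PN ≤ 1.000

Let p₁ = 0.593, p₀ = 0.239.
Under exogeneity alone the bounds on PN are max{0,(p₁−p₀)/p₁} ≤ PN ≤ min{1,(1−p₀)/p₁}.
  lower = (p₁ − p₀)/p₁ = 0.354 / 0.593 ≈ 0.5970
  upper = min{1, (1 − p₀)/p₁} = 0.761 / 0.593 ≈ 1.2833 → capped at 1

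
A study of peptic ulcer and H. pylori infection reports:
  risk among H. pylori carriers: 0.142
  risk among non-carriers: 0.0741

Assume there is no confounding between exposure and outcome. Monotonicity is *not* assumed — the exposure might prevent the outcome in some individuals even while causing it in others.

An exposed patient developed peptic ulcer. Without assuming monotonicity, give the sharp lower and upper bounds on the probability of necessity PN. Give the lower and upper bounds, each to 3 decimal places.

Let p₁ = 0.142, p₀ = 0.0741.
Under exogeneity alone the bounds on PN are max{0,(p₁−p₀)/p₁} ≤ PN ≤ min{1,(1−p₀)/p₁}.
  lower = (p₁ − p₀)/p₁ = 0.0679 / 0.142 ≈ 0.4782
  upper = min{1, (1 − p₀)/p₁} = 0.9259 / 0.142 ≈ 6.5204 → capped at 1

0.478 ≤ PN ≤ 1.000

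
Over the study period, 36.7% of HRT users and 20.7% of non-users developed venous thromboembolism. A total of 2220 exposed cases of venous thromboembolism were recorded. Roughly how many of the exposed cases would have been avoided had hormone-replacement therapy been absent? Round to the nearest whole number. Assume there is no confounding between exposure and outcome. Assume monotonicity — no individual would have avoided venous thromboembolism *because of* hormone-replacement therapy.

about 968 cases

p₁ = 0.367, p₀ = 0.207.
PN = (p₁ − p₀)/p₁ = (0.367 − 0.207) / 0.367 ≈ 0.43597.
Attributable cases ≈ PN × (exposed cases) = 0.43597 × 2220 ≈ 967.85.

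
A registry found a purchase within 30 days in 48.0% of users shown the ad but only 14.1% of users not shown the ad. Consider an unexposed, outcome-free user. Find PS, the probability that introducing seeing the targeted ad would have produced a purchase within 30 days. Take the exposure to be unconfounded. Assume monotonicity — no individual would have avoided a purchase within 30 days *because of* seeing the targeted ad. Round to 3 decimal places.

p₁ = 0.48, p₀ = 0.141.
Under exogeneity and monotonicity, PS = (p₁ − p₀) / (1 − p₀).
PS = (0.48 − 0.141) / (1 − 0.141) = 0.339 / 0.859 ≈ 0.3946

PS ≈ 0.395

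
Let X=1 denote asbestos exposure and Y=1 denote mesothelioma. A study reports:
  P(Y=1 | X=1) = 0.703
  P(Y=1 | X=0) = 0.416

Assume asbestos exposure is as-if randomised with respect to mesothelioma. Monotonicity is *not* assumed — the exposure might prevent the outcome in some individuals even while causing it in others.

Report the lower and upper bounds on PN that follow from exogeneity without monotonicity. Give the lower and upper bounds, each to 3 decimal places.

0.408 ≤ PN ≤ 0.831

Let p₁ = 0.703, p₀ = 0.416.
Under exogeneity alone the bounds on PN are max{0,(p₁−p₀)/p₁} ≤ PN ≤ min{1,(1−p₀)/p₁}.
  lower = (p₁ − p₀)/p₁ = 0.287 / 0.703 ≈ 0.4083
  upper = min{1, (1 − p₀)/p₁} = 0.584 / 0.703 ≈ 0.8307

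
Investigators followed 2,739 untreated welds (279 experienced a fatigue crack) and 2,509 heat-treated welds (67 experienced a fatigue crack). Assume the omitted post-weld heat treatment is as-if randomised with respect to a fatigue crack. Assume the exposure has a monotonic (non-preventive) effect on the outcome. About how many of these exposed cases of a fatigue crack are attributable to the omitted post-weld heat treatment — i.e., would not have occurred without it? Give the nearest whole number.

p₁ = P(outcome | exposed) = 279/2739 = 0.10186
p₀ = P(outcome | unexposed) = 67/2509 = 0.026704
PN = (p₁ − p₀)/p₁ = (0.10186 − 0.026704) / 0.10186 ≈ 0.73784.
Attributable cases ≈ PN × (exposed cases) = 0.73784 × 279 ≈ 205.86.

about 206 cases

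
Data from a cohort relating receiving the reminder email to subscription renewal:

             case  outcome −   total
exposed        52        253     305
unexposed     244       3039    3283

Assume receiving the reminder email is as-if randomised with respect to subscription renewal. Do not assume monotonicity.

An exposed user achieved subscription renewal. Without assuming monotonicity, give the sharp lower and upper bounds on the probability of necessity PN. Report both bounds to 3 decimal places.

p₁ = P(outcome | exposed) = 52/305 = 0.17049
p₀ = P(outcome | unexposed) = 244/3283 = 0.074322
Under exogeneity alone the bounds on PN are max{0,(p₁−p₀)/p₁} ≤ PN ≤ min{1,(1−p₀)/p₁}.
  lower = (p₁ − p₀)/p₁ = 0.09617 / 0.17049 ≈ 0.5641
  upper = min{1, (1 − p₀)/p₁} = 0.92568 / 0.17049 ≈ 5.4295 → capped at 1

0.564 ≤ PN ≤ 1.000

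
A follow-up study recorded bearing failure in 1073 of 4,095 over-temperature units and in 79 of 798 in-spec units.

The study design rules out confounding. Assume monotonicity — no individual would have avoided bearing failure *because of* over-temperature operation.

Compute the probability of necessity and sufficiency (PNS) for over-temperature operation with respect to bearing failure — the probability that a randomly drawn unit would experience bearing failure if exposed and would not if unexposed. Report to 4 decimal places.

p₁ = P(outcome | exposed) = 1073/4095 = 0.26203
p₀ = P(outcome | unexposed) = 79/798 = 0.098997
Under exogeneity and monotonicity, PNS = p₁ − p₀.
PNS = 0.26203 − 0.098997 = 0.16303

PNS ≈ 0.1630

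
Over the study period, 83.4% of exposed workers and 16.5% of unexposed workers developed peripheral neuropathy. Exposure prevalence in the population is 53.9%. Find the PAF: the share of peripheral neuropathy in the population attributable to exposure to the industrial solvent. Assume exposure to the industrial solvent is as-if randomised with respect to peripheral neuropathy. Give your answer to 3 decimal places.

p₁ = 0.834, p₀ = 0.165.
Overall risk P(Y=1) = π·p₁ + (1−π)·p₀ = 0.539×0.834 + 0.461×0.165 = 0.52559.
Under exogeneity, PAF = [P(Y=1) − p₀] / P(Y=1).
PAF = (0.52559 − 0.165) / 0.52559 ≈ 0.6861

PAF ≈ 0.686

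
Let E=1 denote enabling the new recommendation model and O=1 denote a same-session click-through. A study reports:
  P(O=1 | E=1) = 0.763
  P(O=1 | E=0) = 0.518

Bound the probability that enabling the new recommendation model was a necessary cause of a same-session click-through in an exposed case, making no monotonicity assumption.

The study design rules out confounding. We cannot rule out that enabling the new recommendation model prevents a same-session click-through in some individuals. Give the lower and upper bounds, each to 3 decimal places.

0.321 ≤ PN ≤ 0.632

Let p₁ = 0.763, p₀ = 0.518.
Under exogeneity alone the bounds on PN are max{0,(p₁−p₀)/p₁} ≤ PN ≤ min{1,(1−p₀)/p₁}.
  lower = (p₁ − p₀)/p₁ = 0.245 / 0.763 ≈ 0.3211
  upper = min{1, (1 − p₀)/p₁} = 0.482 / 0.763 ≈ 0.6317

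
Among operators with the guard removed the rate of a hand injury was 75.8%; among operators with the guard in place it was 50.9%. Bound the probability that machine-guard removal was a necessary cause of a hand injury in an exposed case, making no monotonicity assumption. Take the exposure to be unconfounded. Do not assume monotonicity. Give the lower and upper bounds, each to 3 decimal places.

0.328 ≤ PN ≤ 0.648

p₁ = 0.758, p₀ = 0.509.
Under exogeneity alone the bounds on PN are max{0,(p₁−p₀)/p₁} ≤ PN ≤ min{1,(1−p₀)/p₁}.
  lower = (p₁ − p₀)/p₁ = 0.249 / 0.758 ≈ 0.3285
  upper = min{1, (1 − p₀)/p₁} = 0.491 / 0.758 ≈ 0.6478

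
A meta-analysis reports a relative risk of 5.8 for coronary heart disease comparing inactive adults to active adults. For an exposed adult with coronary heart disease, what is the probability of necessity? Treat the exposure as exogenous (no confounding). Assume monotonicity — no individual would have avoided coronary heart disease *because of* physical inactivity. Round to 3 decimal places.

Under exogeneity and monotonicity, PN = (RR − 1) / RR = 1 − 1/RR.
PN = (5.8 − 1) / 5.8 = 4.8 / 5.8 ≈ 0.8276

PN ≈ 0.828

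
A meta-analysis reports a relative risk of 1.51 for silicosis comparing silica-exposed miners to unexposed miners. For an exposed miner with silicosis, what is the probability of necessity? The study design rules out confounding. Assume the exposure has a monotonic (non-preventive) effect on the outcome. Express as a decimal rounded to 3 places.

PN ≈ 0.338

Under exogeneity and monotonicity, PN = (RR − 1) / RR = 1 − 1/RR.
PN = (1.51 − 1) / 1.51 = 0.51 / 1.51 ≈ 0.3377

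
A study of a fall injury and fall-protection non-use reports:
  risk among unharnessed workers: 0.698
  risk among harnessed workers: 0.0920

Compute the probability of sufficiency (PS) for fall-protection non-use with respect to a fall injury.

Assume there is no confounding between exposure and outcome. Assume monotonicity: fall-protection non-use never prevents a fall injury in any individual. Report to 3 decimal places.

PS ≈ 0.667

Let p₁ = 0.698, p₀ = 0.092.
Under exogeneity and monotonicity, PS = (p₁ − p₀) / (1 − p₀).
PS = (0.698 − 0.092) / (1 − 0.092) = 0.606 / 0.908 ≈ 0.6674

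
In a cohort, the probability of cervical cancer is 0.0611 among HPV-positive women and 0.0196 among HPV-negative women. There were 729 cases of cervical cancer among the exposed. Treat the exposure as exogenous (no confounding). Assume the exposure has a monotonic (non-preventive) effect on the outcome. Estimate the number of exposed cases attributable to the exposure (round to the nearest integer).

Let p₁ = 0.0611, p₀ = 0.0196.
PN = (p₁ − p₀)/p₁ = (0.0611 − 0.0196) / 0.0611 ≈ 0.67921.
Attributable cases ≈ PN × (exposed cases) = 0.67921 × 729 ≈ 495.15.

about 495 cases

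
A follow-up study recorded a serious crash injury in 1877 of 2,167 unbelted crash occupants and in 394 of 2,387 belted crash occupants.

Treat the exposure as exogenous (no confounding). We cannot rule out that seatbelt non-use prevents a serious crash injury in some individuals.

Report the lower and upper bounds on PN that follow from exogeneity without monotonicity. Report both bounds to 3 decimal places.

0.809 ≤ PN ≤ 0.964

p₁ = P(outcome | exposed) = 1877/2167 = 0.86617
p₀ = P(outcome | unexposed) = 394/2387 = 0.16506
Under exogeneity alone the bounds on PN are max{0,(p₁−p₀)/p₁} ≤ PN ≤ min{1,(1−p₀)/p₁}.
  lower = (p₁ − p₀)/p₁ = 0.70111 / 0.86617 ≈ 0.8094
  upper = min{1, (1 − p₀)/p₁} = 0.83494 / 0.86617 ≈ 0.9639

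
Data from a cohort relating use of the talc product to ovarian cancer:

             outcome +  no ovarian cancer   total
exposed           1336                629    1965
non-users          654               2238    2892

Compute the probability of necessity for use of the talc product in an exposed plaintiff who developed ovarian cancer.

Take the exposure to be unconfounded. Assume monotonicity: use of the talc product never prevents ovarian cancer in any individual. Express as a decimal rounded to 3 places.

p₁ = P(outcome | exposed) = 1336/1965 = 0.6799
p₀ = P(outcome | unexposed) = 654/2892 = 0.22614
Under exogeneity and monotonicity, PN = (p₁ − p₀) / p₁.
PN = (0.6799 − 0.22614) / 0.6799 = 0.45376 / 0.6799 ≈ 0.6674

PN ≈ 0.667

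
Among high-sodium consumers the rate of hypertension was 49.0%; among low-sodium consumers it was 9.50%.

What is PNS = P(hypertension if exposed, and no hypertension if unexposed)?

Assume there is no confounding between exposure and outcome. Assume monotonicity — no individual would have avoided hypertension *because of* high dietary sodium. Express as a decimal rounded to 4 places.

p₁ = 0.49, p₀ = 0.095.
Under exogeneity and monotonicity, PNS = p₁ − p₀.
PNS = 0.49 − 0.095 = 0.395

PNS ≈ 0.3950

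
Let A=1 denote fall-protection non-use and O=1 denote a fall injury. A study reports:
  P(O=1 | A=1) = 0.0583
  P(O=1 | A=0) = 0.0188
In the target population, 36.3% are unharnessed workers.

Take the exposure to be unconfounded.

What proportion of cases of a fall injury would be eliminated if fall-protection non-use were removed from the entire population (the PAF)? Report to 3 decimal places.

PAF ≈ 0.433

Let p₁ = 0.0583, p₀ = 0.0188.
Overall risk P(Y=1) = π·p₁ + (1−π)·p₀ = 0.363×0.0583 + 0.637×0.0188 = 0.033139.
Under exogeneity, PAF = [P(Y=1) − p₀] / P(Y=1).
PAF = (0.033139 − 0.0188) / 0.033139 ≈ 0.4327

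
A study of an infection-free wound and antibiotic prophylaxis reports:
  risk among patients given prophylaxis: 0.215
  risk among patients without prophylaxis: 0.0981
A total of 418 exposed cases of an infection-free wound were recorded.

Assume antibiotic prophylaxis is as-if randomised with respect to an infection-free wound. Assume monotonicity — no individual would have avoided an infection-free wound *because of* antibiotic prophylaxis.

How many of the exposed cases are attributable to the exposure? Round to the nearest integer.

Let p₁ = 0.215, p₀ = 0.0981.
PN = (p₁ − p₀)/p₁ = (0.215 − 0.0981) / 0.215 ≈ 0.54372.
Attributable cases ≈ PN × (exposed cases) = 0.54372 × 418 ≈ 227.28.

about 227 cases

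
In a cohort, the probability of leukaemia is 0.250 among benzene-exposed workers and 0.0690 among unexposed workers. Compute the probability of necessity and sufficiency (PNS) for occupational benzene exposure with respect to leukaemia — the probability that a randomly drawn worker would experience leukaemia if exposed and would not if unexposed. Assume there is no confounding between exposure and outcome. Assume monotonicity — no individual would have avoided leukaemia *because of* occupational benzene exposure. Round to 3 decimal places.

Let p₁ = 0.25, p₀ = 0.069.
Under exogeneity and monotonicity, PNS = p₁ − p₀.
PNS = 0.25 − 0.069 = 0.181

PNS ≈ 0.181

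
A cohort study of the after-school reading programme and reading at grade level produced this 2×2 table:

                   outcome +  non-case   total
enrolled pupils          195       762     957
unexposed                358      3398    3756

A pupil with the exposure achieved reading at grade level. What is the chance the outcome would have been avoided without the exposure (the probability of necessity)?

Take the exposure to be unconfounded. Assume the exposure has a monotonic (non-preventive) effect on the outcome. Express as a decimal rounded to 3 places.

p₁ = P(outcome | exposed) = 195/957 = 0.20376
p₀ = P(outcome | unexposed) = 358/3756 = 0.095314
Under exogeneity and monotonicity, PN = (p₁ − p₀)/p₁.
PN = (0.20376 − 0.095314) / 0.20376 ≈ 0.5322

PN ≈ 0.532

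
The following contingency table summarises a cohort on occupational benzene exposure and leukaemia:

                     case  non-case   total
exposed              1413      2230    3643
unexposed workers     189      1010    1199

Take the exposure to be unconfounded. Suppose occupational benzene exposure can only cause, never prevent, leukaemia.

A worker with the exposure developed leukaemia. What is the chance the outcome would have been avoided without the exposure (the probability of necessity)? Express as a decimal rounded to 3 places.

PN ≈ 0.594

p₁ = P(outcome | exposed) = 1413/3643 = 0.38787
p₀ = P(outcome | unexposed) = 189/1199 = 0.15763
Under exogeneity and monotonicity, PN = (p₁ − p₀) / p₁.
PN = (0.38787 − 0.15763) / 0.38787 = 0.23024 / 0.38787 ≈ 0.5936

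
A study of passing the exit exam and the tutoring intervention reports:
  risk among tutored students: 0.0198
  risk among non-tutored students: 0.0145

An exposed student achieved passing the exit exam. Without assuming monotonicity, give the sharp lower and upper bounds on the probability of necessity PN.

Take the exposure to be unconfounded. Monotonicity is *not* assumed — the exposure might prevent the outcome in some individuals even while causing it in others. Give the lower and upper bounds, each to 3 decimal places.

Let p₁ = 0.0198, p₀ = 0.0145.
Under exogeneity alone the bounds on PN are max{0,(p₁−p₀)/p₁} ≤ PN ≤ min{1,(1−p₀)/p₁}.
  lower = (p₁ − p₀)/p₁ = 0.0053 / 0.0198 ≈ 0.2677
  upper = min{1, (1 − p₀)/p₁} = 0.9855 / 0.0198 ≈ 49.7727 → capped at 1

0.268 ≤ PN ≤ 1.000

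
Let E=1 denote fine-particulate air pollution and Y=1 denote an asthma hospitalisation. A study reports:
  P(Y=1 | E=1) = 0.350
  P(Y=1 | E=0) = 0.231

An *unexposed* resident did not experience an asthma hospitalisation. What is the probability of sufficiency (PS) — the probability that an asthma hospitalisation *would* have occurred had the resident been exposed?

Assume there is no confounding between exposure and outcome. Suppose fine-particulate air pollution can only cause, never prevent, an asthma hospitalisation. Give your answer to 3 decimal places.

PS ≈ 0.155

Let p₁ = 0.35, p₀ = 0.231.
Under exogeneity and monotonicity, PS = (p₁ − p₀) / (1 − p₀).
PS = (0.35 − 0.231) / (1 − 0.231) = 0.119 / 0.769 ≈ 0.1547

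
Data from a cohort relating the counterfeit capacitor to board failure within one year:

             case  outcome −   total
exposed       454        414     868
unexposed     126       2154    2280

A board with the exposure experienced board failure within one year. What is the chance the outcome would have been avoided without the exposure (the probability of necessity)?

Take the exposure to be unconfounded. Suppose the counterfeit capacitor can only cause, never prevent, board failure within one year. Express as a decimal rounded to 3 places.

p₁ = P(outcome | exposed) = 454/868 = 0.52304
p₀ = P(outcome | unexposed) = 126/2280 = 0.055263
Under exogeneity and monotonicity, PN = (p₁ − p₀) / p₁.
PN = (0.52304 − 0.055263) / 0.52304 = 0.46778 / 0.52304 ≈ 0.8943

PN ≈ 0.894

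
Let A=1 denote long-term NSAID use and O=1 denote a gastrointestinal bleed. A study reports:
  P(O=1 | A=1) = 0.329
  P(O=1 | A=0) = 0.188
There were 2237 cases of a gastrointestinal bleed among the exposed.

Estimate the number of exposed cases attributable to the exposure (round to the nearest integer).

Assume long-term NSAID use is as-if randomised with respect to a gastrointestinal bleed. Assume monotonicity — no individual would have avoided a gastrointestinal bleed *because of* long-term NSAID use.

Let p₁ = 0.329, p₀ = 0.188.
PN = (p₁ − p₀)/p₁ = (0.329 − 0.188) / 0.329 ≈ 0.42857.
Attributable cases ≈ PN × (exposed cases) = 0.42857 × 2237 ≈ 958.71.

about 959 cases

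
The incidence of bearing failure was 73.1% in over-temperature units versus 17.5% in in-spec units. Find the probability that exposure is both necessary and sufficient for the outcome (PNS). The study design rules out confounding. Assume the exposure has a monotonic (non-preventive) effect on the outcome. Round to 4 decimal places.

PNS ≈ 0.5560

p₁ = 0.731, p₀ = 0.175.
Under exogeneity and monotonicity, PNS = p₁ − p₀.
PNS = 0.731 − 0.175 = 0.556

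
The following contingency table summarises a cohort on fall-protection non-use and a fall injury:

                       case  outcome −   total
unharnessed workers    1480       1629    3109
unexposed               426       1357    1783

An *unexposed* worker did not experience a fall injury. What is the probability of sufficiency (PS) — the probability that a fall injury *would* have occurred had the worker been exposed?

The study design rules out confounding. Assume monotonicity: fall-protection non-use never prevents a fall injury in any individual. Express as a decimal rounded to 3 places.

p₁ = P(outcome | exposed) = 1480/3109 = 0.47604
p₀ = P(outcome | unexposed) = 426/1783 = 0.23892
Under exogeneity and monotonicity, PS = (p₁ − p₀)/(1 − p₀).
PS = (0.47604 − 0.23892) / 0.76108 ≈ 0.3116

PS ≈ 0.312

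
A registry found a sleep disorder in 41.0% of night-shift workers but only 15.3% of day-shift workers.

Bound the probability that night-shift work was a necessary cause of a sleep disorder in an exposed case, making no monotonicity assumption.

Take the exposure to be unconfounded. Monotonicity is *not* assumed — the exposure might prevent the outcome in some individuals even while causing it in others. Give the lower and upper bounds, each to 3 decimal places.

p₁ = 0.41, p₀ = 0.153.
Under exogeneity alone the bounds on PN are max{0,(p₁−p₀)/p₁} ≤ PN ≤ min{1,(1−p₀)/p₁}.
  lower = (p₁ − p₀)/p₁ = 0.257 / 0.41 ≈ 0.6268
  upper = min{1, (1 − p₀)/p₁} = 0.847 / 0.41 ≈ 2.0659 → capped at 1

0.627 ≤ PN ≤ 1.000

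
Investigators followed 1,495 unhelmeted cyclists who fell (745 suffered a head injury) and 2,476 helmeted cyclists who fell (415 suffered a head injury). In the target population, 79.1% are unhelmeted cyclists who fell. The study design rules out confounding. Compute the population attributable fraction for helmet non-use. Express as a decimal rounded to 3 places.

p₁ = P(outcome | exposed) = 745/1495 = 0.49833
p₀ = P(outcome | unexposed) = 415/2476 = 0.16761
Overall risk P(Y=1) = π·p₁ + (1−π)·p₀ = 0.791×0.49833 + 0.209×0.16761 = 0.42921.
Under exogeneity, PAF = [P(Y=1) − p₀] / P(Y=1).
PAF = (0.42921 − 0.16761) / 0.42921 ≈ 0.6095

PAF ≈ 0.609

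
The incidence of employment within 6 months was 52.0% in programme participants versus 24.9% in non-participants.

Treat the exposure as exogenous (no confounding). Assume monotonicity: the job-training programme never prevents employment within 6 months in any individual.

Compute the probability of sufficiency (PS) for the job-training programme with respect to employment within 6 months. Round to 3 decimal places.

PS ≈ 0.361

p₁ = 0.52, p₀ = 0.249.
Under exogeneity and monotonicity, PS = (p₁ − p₀) / (1 − p₀).
PS = (0.52 − 0.249) / (1 − 0.249) = 0.271 / 0.751 ≈ 0.3609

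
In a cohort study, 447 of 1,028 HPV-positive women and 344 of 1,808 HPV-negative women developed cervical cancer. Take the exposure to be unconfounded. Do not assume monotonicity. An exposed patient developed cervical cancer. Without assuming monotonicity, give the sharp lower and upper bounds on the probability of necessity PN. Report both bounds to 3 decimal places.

0.562 ≤ PN ≤ 1.000

p₁ = P(outcome | exposed) = 447/1028 = 0.43482
p₀ = P(outcome | unexposed) = 344/1808 = 0.19027
Under exogeneity alone the bounds on PN are max{0,(p₁−p₀)/p₁} ≤ PN ≤ min{1,(1−p₀)/p₁}.
  lower = (p₁ − p₀)/p₁ = 0.24456 / 0.43482 ≈ 0.5624
  upper = min{1, (1 − p₀)/p₁} = 0.80973 / 0.43482 ≈ 1.8622 → capped at 1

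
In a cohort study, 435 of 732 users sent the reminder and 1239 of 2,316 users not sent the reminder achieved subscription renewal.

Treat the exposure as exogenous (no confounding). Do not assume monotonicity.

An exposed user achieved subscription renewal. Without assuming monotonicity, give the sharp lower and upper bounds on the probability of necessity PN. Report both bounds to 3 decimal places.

0.100 ≤ PN ≤ 0.783

p₁ = P(outcome | exposed) = 435/732 = 0.59426
p₀ = P(outcome | unexposed) = 1239/2316 = 0.53497
Under exogeneity alone the bounds on PN are max{0,(p₁−p₀)/p₁} ≤ PN ≤ min{1,(1−p₀)/p₁}.
  lower = (p₁ − p₀)/p₁ = 0.059288 / 0.59426 ≈ 0.0998
  upper = min{1, (1 − p₀)/p₁} = 0.46503 / 0.59426 ≈ 0.7825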